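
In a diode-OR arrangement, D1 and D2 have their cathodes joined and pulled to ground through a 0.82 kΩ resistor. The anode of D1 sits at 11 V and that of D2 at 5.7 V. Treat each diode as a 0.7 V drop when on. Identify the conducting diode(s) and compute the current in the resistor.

Only D1 conducts; I_R ≈ 13 mA

Assume both conduct. Then node N would need to be at both 11−0.7 = 10.3 V and 5.7−0.7 = 5 V, which is impossible.
Assume only D1 conducts: V_N = 11 − 0.7 = 10.3 V, so I_R = 10.3/0.82 = 12.6 mA.
Check D2: its anode-to-cathode voltage is 5.7 − 10.3 = -4.6 V < 0.7 V, so it is off. The assumption is consistent.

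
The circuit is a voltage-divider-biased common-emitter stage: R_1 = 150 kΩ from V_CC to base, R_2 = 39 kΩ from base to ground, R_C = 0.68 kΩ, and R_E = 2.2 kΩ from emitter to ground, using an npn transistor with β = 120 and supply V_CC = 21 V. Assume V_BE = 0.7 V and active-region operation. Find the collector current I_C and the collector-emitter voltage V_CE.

I_C ≈ 1.5 mA, V_CE ≈ 17 V

Thevenize the base divider: V_Th = V_CC·R_2/(R_1+R_2) = 21×39/189 = 4.33 V, R_Th = R_1‖R_2 = 31 kΩ.
Base-emitter loop: V_Th = I_B·R_Th + V_BE + (β+1)I_B·R_E, so I_B = (4.33 − 0.7) / (31 + 121×2.2) = 0.0122 mA.
I_C = β·I_B = 120×0.0122 = 1.47 mA, and I_E = (β+1)I_B = 1.48 mA.
V_CE = V_CC − I_C·R_C − I_E·R_E = 21 − 1.47×0.68 − 1.48×2.2 = 16.7 V.
V_CE = 16.7 V > 0.2 V confirms active-region operation.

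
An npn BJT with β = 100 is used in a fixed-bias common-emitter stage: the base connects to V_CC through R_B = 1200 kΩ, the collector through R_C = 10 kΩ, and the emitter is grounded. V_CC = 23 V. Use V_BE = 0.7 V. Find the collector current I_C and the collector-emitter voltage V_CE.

I_C ≈ 1.9 mA, V_CE ≈ 4.4 V

Base loop: V_CC = I_B·R_B + V_BE, so I_B = (23 − 0.7)/1200 kΩ = 0.0186 mA.
In the active region I_C = β·I_B = 100 × 0.0186 = 1.86 mA.
Collector loop: V_CE = V_CC − I_C·R_C = 23 − 1.86×10 = 4.42 V.
Since V_CE = 4.42 V > V_CE(sat) ≈ 0.2 V, the transistor is in the active region as assumed.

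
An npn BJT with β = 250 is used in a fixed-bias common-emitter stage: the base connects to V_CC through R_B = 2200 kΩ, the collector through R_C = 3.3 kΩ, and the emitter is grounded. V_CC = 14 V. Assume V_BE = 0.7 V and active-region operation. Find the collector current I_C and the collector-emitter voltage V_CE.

Base loop: V_CC = I_B·R_B + V_BE, so I_B = (14 − 0.7)/2200 kΩ = 0.00605 mA.
In the active region I_C = β·I_B = 250 × 0.00605 = 1.51 mA.
Collector loop: V_CE = V_CC − I_C·R_C = 14 − 1.51×3.3 = 9.01 V.
Since V_CE = 9.01 V > V_CE(sat) ≈ 0.2 V, the transistor is in the active region as assumed.

I_C ≈ 1.5 mA, V_CE ≈ 9 V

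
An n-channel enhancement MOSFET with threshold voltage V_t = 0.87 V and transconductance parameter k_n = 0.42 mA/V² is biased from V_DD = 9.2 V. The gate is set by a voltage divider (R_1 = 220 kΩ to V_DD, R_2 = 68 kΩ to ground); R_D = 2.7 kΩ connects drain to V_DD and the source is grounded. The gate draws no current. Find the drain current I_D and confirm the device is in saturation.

I_D ≈ 0.36 mA

V_G = V_DD·R_2/(R_1+R_2) = 9.2×68/288 = 2.17 V. With the source grounded, V_GS = V_G = 2.17 V.
Assume saturation: I_D = (k_n/2)(V_GS − V_t)² = (0.42/2)×(2.17 − 0.87)² = 0.21×1.3² = 0.356 mA.
V_DS = V_DD − I_D·R_D = 9.2 − 0.356×2.7 = 8.24 V.
Saturation requires V_DS ≥ V_GS − V_t = 1.3 V; 8.24 ≥ 1.3 ✓.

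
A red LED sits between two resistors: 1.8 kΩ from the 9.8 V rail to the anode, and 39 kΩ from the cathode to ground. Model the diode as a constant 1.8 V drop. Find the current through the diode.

I ≈ 0.2 mA

The two resistors are in series with the diode, so KVL gives 9.8 = I·1.8 + 1.8 + I·39.
I = (9.8 − 1.8) / (1.8 + 39) kΩ = 8 / 40.8 = 0.196 mA.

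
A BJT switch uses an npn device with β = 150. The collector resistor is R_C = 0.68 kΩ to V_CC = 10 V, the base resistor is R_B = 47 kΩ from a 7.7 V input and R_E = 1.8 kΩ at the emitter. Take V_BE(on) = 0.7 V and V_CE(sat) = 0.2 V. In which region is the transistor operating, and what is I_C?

active; I_C ≈ 3.3 mA

Assume active. Base-emitter loop: I_B = (V_BB − V_BE)/(R_B + (β+1)R_E) = (7.7 − 0.7)/(47 + 151×1.8) = 0.022 mA.
I_C = β·I_B = 150×0.022 = 3.29 mA.
V_CE = V_CC − I_C·R_C − I_E·R_E = 10 − 3.29×0.68 − 3.32×1.8 = 1.79 V > V_CE(sat), so the active-region assumption holds.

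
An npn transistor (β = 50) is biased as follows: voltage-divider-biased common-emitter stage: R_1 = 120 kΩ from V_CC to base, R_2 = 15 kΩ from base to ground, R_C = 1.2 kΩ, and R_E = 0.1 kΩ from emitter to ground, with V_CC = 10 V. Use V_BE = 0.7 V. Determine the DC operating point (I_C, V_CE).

Thevenize the base divider: V_Th = V_CC·R_2/(R_1+R_2) = 10×15/135 = 1.11 V, R_Th = R_1‖R_2 = 13.3 kΩ.
Base-emitter loop: V_Th = I_B·R_Th + V_BE + (β+1)I_B·R_E, so I_B = (1.11 − 0.7) / (13.3 + 51×0.1) = 0.0223 mA.
I_C = β·I_B = 50×0.0223 = 1.12 mA, and I_E = (β+1)I_B = 1.14 mA.
V_CE = V_CC − I_C·R_C − I_E·R_E = 10 − 1.12×1.2 − 1.14×0.1 = 8.55 V.
V_CE = 8.55 V > 0.2 V confirms active-region operation.

I_C ≈ 1.1 mA, V_CE ≈ 8.5 V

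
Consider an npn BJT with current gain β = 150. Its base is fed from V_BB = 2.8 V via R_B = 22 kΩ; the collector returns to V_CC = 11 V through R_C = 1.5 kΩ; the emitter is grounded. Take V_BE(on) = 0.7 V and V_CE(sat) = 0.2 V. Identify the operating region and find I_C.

saturation; I_C ≈ 7.2 mA

Assume active: I_B = (2.8 − 0.7)/22 = 0.0955 mA, giving I_C = β·I_B = 14.3 mA.
But then V_CE = 11 − 14.3×1.5 = -10.5 V < V_CE(sat) = 0.2 V — impossible in the active region.
So the transistor is saturated. With V_CE = 0.2 V, I_C = (V_CC − 0.2)/R_C = 10.8/1.5 = 7.2 mA.
Check: β·I_B = 14.3 mA > I_C = 7.2 mA, confirming saturation.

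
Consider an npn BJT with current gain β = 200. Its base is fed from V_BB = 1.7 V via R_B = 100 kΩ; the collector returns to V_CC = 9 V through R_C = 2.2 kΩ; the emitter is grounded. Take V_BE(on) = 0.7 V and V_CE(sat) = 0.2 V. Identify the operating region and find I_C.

Assume active. Base-emitter loop: I_B = (V_BB − V_BE)/R_B = (1.7 − 0.7)/100 = 0.01 mA.
I_C = β·I_B = 200×0.01 = 2 mA.
V_CE = V_CC − I_C·R_C = 9 − 2×2.2 = 4.6 V > V_CE(sat), so the active-region assumption holds.

active; I_C ≈ 2 mA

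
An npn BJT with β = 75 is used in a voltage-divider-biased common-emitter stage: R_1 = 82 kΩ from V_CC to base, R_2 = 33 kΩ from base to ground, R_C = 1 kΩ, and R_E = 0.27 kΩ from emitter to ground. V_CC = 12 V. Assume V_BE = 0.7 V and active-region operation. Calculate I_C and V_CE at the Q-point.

Thevenize the base divider: V_Th = V_CC·R_2/(R_1+R_2) = 12×33/115 = 3.44 V, R_Th = R_1‖R_2 = 23.5 kΩ.
Base-emitter loop: V_Th = I_B·R_Th + V_BE + (β+1)I_B·R_E, so I_B = (3.44 − 0.7) / (23.5 + 76×0.27) = 0.0623 mA.
I_C = β·I_B = 75×0.0623 = 4.67 mA, and I_E = (β+1)I_B = 4.73 mA.
V_CE = V_CC − I_C·R_C − I_E·R_E = 12 − 4.67×1 − 4.73×0.27 = 6.05 V.
V_CE = 6.05 V > 0.2 V confirms active-region operation.

I_C ≈ 4.7 mA, V_CE ≈ 6.1 V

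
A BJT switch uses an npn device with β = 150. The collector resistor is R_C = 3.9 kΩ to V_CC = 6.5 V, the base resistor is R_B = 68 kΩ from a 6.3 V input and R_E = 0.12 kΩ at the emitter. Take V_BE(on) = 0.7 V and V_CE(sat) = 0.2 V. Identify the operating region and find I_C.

Assume active: I_B = (6.3 − 0.7)/(68 + 151×0.12) = 0.065 mA, I_C = β·I_B = 9.75 mA.
Then V_CE = 6.5 − 9.75×3.9 − 9.82×0.12 = -32.7 V < 0.2 V — the active assumption fails.
Re-solve with V_CE = 0.2 V. KCL at the emitter: V_E/R_E = (V_BB−0.7−V_E)/R_B + (V_CC−0.2−V_E)/R_C, giving V_E = 0.197 V.
I_C = (V_CC − 0.2 − V_E)/R_C = (6.3 − 0.197)/3.9 = 1.56 mA.
Check: I_B = (5.6 − 0.197)/68 = 0.0795 mA, and β·I_B = 11.9 mA > I_C, confirming saturation.

saturation; I_C ≈ 1.6 mA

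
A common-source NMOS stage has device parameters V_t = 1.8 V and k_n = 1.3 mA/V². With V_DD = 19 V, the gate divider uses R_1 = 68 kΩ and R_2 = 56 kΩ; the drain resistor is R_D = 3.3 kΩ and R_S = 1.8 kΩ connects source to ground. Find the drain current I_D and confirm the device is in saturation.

V_G = V_DD·R_2/(R_1+R_2) = 19×56/124 = 8.58 V.
Assume saturation: I_D = (k_n/2)(V_GS − V_t)² with V_GS = V_G − I_D·R_S = 8.58 − 1.8·I_D.
Substituting gives 2.11·I_D² − 16.9·I_D + 29.9 = 0, with roots I_D = 2.65 or 5.36 mA.
The root I_D = 5.36 mA gives V_GS = -1.07 V ≤ V_t, so take I_D = 2.65 mA.
Then V_GS = 3.82 V and V_DS = V_DD − I_D(R_D+R_S) = 19 − 2.65×5.1 = 5.5 V.
Saturation requires V_DS ≥ V_GS − V_t = 2.02 V; 5.5 ≥ 2.02 ✓.

I_D ≈ 2.6 mA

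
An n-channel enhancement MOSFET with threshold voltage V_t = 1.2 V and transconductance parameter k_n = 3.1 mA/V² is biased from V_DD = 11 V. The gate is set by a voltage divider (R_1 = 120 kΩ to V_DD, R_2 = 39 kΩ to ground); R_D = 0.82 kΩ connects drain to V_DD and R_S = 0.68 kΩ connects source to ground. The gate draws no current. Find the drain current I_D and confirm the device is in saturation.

I_D ≈ 1 mA

V_G = V_DD·R_2/(R_1+R_2) = 11×39/159 = 2.7 V.
Assume saturation: I_D = (k_n/2)(V_GS − V_t)² with V_GS = V_G − I_D·R_S = 2.7 − 0.68·I_D.
Substituting gives 0.717·I_D² − 4.16·I_D + 3.48 = 0, with roots I_D = 1.01 or 4.79 mA.
The root I_D = 4.79 mA gives V_GS = -0.558 V ≤ V_t, so take I_D = 1.01 mA.
Then V_GS = 2.01 V and V_DS = V_DD − I_D(R_D+R_S) = 11 − 1.01×1.5 = 9.48 V.
Saturation requires V_DS ≥ V_GS − V_t = 0.809 V; 9.48 ≥ 0.809 ✓.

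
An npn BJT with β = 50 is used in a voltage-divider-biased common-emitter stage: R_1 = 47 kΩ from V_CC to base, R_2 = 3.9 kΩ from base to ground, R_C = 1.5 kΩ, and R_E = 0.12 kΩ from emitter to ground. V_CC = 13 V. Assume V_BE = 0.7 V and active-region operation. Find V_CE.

V_CE ≈ 11 V

Thevenize the base divider: V_Th = V_CC·R_2/(R_1+R_2) = 13×3.9/50.9 = 0.996 V, R_Th = R_1‖R_2 = 3.6 kΩ.
Base-emitter loop: V_Th = I_B·R_Th + V_BE + (β+1)I_B·R_E, so I_B = (0.996 − 0.7) / (3.6 + 51×0.12) = 0.0305 mA.
I_C = β·I_B = 50×0.0305 = 1.52 mA, and I_E = (β+1)I_B = 1.55 mA.
V_CE = V_CC − I_C·R_C − I_E·R_E = 13 − 1.52×1.5 − 1.55×0.12 = 10.5 V.
V_CE = 10.5 V > 0.2 V confirms active-region operation.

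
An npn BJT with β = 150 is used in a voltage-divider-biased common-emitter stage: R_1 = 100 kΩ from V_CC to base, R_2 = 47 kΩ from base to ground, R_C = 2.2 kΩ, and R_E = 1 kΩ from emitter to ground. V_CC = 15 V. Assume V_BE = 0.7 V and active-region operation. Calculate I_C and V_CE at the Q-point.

Thevenize the base divider: V_Th = V_CC·R_2/(R_1+R_2) = 15×47/147 = 4.8 V, R_Th = R_1‖R_2 = 32 kΩ.
Base-emitter loop: V_Th = I_B·R_Th + V_BE + (β+1)I_B·R_E, so I_B = (4.8 − 0.7) / (32 + 151×1) = 0.0224 mA.
I_C = β·I_B = 150×0.0224 = 3.36 mA, and I_E = (β+1)I_B = 3.38 mA.
V_CE = V_CC − I_C·R_C − I_E·R_E = 15 − 3.36×2.2 − 3.38×1 = 4.23 V.
V_CE = 4.23 V > 0.2 V confirms active-region operation.

I_C ≈ 3.4 mA, V_CE ≈ 4.2 V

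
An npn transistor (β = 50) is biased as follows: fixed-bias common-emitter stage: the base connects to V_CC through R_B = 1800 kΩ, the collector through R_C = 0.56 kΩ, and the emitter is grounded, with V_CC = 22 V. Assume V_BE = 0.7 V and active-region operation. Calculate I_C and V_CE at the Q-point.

Base loop: V_CC = I_B·R_B + V_BE, so I_B = (22 − 0.7)/1800 kΩ = 0.0118 mA.
In the active region I_C = β·I_B = 50 × 0.0118 = 0.592 mA.
Collector loop: V_CE = V_CC − I_C·R_C = 22 − 0.592×0.56 = 21.7 V.
Since V_CE = 21.7 V > V_CE(sat) ≈ 0.2 V, the transistor is in the active region as assumed.

I_C ≈ 0.59 mA, V_CE ≈ 22 V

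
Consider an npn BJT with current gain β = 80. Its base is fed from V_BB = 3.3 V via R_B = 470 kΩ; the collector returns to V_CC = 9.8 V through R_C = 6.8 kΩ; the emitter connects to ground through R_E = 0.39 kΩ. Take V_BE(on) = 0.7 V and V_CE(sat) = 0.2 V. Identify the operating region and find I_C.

active; I_C ≈ 0.41 mA

Assume active. Base-emitter loop: I_B = (V_BB − V_BE)/(R_B + (β+1)R_E) = (3.3 − 0.7)/(470 + 81×0.39) = 0.00518 mA.
I_C = β·I_B = 80×0.00518 = 0.415 mA.
V_CE = V_CC − I_C·R_C − I_E·R_E = 9.8 − 0.415×6.8 − 0.42×0.39 = 6.82 V > V_CE(sat), so the active-region assumption holds.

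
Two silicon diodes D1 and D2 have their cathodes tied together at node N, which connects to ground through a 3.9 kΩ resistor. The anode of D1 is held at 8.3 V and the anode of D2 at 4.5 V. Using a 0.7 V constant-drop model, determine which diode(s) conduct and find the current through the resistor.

Only D1 conducts; I_R ≈ 1.9 mA

Assume both conduct. Then node N would need to be at both 8.3−0.7 = 7.6 V and 4.5−0.7 = 3.8 V, which is impossible.
Assume only D1 conducts: V_N = 8.3 − 0.7 = 7.6 V, so I_R = 7.6/3.9 = 1.95 mA.
Check D2: its anode-to-cathode voltage is 4.5 − 7.6 = -3.1 V < 0.7 V, so it is off. The assumption is consistent.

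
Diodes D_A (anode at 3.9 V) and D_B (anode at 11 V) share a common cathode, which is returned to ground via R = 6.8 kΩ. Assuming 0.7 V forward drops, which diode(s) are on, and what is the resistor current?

Only D_B conducts; I_R ≈ 1.5 mA

Assume both conduct. Then node N would need to be at both 3.9−0.7 = 3.2 V and 11−0.7 = 10.3 V, which is impossible.
Assume only D_B conducts: V_N = 11 − 0.7 = 10.3 V, so I_R = 10.3/6.8 = 1.51 mA.
Check D_A: its anode-to-cathode voltage is 3.9 − 10.3 = -6.4 V < 0.7 V, so it is off. The assumption is consistent.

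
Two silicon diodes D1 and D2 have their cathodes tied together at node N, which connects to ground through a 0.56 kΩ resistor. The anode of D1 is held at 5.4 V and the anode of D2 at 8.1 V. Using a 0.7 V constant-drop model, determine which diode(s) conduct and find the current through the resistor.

Only D2 conducts; I_R ≈ 13 mA

Assume both conduct. Then node N would need to be at both 5.4−0.7 = 4.7 V and 8.1−0.7 = 7.4 V, which is impossible.
Assume only D2 conducts: V_N = 8.1 − 0.7 = 7.4 V, so I_R = 7.4/0.56 = 13.2 mA.
Check D1: its anode-to-cathode voltage is 5.4 − 7.4 = -2 V < 0.7 V, so it is off. The assumption is consistent.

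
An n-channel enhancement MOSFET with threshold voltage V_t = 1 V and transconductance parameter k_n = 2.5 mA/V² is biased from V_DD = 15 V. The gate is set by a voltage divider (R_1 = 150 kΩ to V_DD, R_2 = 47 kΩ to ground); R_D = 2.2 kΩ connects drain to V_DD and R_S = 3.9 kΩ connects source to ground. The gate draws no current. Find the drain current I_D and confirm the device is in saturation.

V_G = V_DD·R_2/(R_1+R_2) = 15×47/197 = 3.58 V.
Assume saturation: I_D = (k_n/2)(V_GS − V_t)² with V_GS = V_G − I_D·R_S = 3.58 − 3.9·I_D.
Substituting gives 19·I_D² − 26.1·I_D + 8.31 = 0, with roots I_D = 0.499 or 0.876 mA.
The root I_D = 0.876 mA gives V_GS = 0.163 V ≤ V_t, so take I_D = 0.499 mA.
Then V_GS = 1.63 V and V_DS = V_DD − I_D(R_D+R_S) = 15 − 0.499×6.1 = 12 V.
Saturation requires V_DS ≥ V_GS − V_t = 0.632 V; 12 ≥ 0.632 ✓.

I_D ≈ 0.5 mA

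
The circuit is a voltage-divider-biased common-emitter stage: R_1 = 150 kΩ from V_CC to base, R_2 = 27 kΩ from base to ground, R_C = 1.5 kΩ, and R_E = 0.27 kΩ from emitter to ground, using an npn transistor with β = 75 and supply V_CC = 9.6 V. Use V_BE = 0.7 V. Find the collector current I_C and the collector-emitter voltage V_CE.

Thevenize the base divider: V_Th = V_CC·R_2/(R_1+R_2) = 9.6×27/177 = 1.46 V, R_Th = R_1‖R_2 = 22.9 kΩ.
Base-emitter loop: V_Th = I_B·R_Th + V_BE + (β+1)I_B·R_E, so I_B = (1.46 − 0.7) / (22.9 + 76×0.27) = 0.0176 mA.
I_C = β·I_B = 75×0.0176 = 1.32 mA, and I_E = (β+1)I_B = 1.34 mA.
V_CE = V_CC − I_C·R_C − I_E·R_E = 9.6 − 1.32×1.5 − 1.34×0.27 = 7.26 V.
V_CE = 7.26 V > 0.2 V confirms active-region operation.

I_C ≈ 1.3 mA, V_CE ≈ 7.3 V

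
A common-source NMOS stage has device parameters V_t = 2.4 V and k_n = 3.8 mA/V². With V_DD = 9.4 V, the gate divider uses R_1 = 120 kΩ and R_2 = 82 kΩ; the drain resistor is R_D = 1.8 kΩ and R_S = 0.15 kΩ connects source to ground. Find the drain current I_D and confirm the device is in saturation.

V_G = V_DD·R_2/(R_1+R_2) = 9.4×82/202 = 3.82 V.
Assume saturation: I_D = (k_n/2)(V_GS − V_t)² with V_GS = V_G − I_D·R_S = 3.82 − 0.15·I_D.
Substituting gives 0.0427·I_D² − 1.81·I_D + 3.81 = 0, with roots I_D = 2.22 or 40 mA.
The root I_D = 40 mA gives V_GS = -2.19 V ≤ V_t, so take I_D = 2.22 mA.
Then V_GS = 3.48 V and V_DS = V_DD − I_D(R_D+R_S) = 9.4 − 2.22×1.95 = 5.06 V.
Saturation requires V_DS ≥ V_GS − V_t = 1.08 V; 5.06 ≥ 1.08 ✓.

I_D ≈ 2.2 mA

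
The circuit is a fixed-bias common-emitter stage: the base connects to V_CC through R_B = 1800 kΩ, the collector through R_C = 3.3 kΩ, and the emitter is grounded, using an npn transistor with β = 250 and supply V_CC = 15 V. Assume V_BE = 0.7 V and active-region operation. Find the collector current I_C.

I_C ≈ 2 mA

Base loop: V_CC = I_B·R_B + V_BE, so I_B = (15 − 0.7)/1800 kΩ = 0.00794 mA.
In the active region I_C = β·I_B = 250 × 0.00794 = 1.99 mA.
Collector loop: V_CE = V_CC − I_C·R_C = 15 − 1.99×3.3 = 8.45 V.
Since V_CE = 8.45 V > V_CE(sat) ≈ 0.2 V, the transistor is in the active region as assumed.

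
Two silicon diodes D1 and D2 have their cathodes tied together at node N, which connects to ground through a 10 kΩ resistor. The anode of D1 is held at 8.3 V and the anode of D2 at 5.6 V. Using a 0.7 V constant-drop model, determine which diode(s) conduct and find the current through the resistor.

Only D1 conducts; I_R ≈ 0.76 mA

Assume both conduct. Then node N would need to be at both 8.3−0.7 = 7.6 V and 5.6−0.7 = 4.9 V, which is impossible.
Assume only D1 conducts: V_N = 8.3 − 0.7 = 7.6 V, so I_R = 7.6/10 = 0.76 mA.
Check D2: its anode-to-cathode voltage is 5.6 − 7.6 = -2 V < 0.7 V, so it is off. The assumption is consistent.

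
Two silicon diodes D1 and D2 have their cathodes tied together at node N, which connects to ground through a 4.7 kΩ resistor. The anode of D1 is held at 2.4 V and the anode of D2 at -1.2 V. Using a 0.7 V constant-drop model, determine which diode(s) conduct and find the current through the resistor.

Only D1 conducts; I_R ≈ 0.36 mA

Assume both conduct. Then node N would need to be at both 2.4−0.7 = 1.7 V and -1.2−0.7 = -1.9 V, which is impossible.
Assume only D1 conducts: V_N = 2.4 − 0.7 = 1.7 V, so I_R = 1.7/4.7 = 0.362 mA.
Check D2: its anode-to-cathode voltage is -1.2 − 1.7 = -2.9 V < 0.7 V, so it is off. The assumption is consistent.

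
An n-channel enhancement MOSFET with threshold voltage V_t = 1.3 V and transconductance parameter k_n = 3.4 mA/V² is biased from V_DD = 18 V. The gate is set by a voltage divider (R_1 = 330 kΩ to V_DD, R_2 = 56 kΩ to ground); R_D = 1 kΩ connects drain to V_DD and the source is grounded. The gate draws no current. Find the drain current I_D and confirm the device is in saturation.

I_D ≈ 2.9 mA

V_G = V_DD·R_2/(R_1+R_2) = 18×56/386 = 2.61 V. With the source grounded, V_GS = V_G = 2.61 V.
Assume saturation: I_D = (k_n/2)(V_GS − V_t)² = (3.4/2)×(2.61 − 1.3)² = 1.7×1.31² = 2.92 mA.
V_DS = V_DD − I_D·R_D = 18 − 2.92×1 = 15.1 V.
Saturation requires V_DS ≥ V_GS − V_t = 1.31 V; 15.1 ≥ 1.31 ✓.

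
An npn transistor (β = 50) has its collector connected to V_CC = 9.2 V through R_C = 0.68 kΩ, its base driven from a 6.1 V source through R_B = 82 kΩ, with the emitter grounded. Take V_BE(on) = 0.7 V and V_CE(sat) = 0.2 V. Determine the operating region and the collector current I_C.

active; I_C ≈ 3.3 mA

Assume active. Base-emitter loop: I_B = (V_BB − V_BE)/R_B = (6.1 − 0.7)/82 = 0.0659 mA.
I_C = β·I_B = 50×0.0659 = 3.29 mA.
V_CE = V_CC − I_C·R_C = 9.2 − 3.29×0.68 = 6.96 V > V_CE(sat), so the active-region assumption holds.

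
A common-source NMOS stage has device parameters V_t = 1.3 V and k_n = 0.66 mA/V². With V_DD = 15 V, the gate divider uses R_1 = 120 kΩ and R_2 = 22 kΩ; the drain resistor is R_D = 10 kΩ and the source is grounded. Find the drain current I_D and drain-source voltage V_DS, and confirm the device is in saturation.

I_D ≈ 0.35 mA, V_DS ≈ 12 V

V_G = V_DD·R_2/(R_1+R_2) = 15×22/142 = 2.32 V. With the source grounded, V_GS = V_G = 2.32 V.
Assume saturation: I_D = (k_n/2)(V_GS − V_t)² = (0.66/2)×(2.32 − 1.3)² = 0.33×1.02² = 0.346 mA.
V_DS = V_DD − I_D·R_D = 15 − 0.346×10 = 11.5 V.
Saturation requires V_DS ≥ V_GS − V_t = 1.02 V; 11.5 ≥ 1.02 ✓.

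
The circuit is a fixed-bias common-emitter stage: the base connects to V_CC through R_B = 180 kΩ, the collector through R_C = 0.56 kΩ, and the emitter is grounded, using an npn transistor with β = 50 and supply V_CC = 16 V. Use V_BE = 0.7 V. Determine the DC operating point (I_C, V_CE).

I_C ≈ 4.2 mA, V_CE ≈ 14 V

Base loop: V_CC = I_B·R_B + V_BE, so I_B = (16 − 0.7)/180 kΩ = 0.085 mA.
In the active region I_C = β·I_B = 50 × 0.085 = 4.25 mA.
Collector loop: V_CE = V_CC − I_C·R_C = 16 − 4.25×0.56 = 13.6 V.
Since V_CE = 13.6 V > V_CE(sat) ≈ 0.2 V, the transistor is in the active region as assumed.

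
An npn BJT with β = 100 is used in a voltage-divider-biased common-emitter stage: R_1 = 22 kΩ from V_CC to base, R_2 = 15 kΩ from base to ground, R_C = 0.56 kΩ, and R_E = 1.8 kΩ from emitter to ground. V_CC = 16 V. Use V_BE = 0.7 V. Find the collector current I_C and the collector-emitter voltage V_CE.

Thevenize the base divider: V_Th = V_CC·R_2/(R_1+R_2) = 16×15/37 = 6.49 V, R_Th = R_1‖R_2 = 8.92 kΩ.
Base-emitter loop: V_Th = I_B·R_Th + V_BE + (β+1)I_B·R_E, so I_B = (6.49 − 0.7) / (8.92 + 101×1.8) = 0.0303 mA.
I_C = β·I_B = 100×0.0303 = 3.03 mA, and I_E = (β+1)I_B = 3.06 mA.
V_CE = V_CC − I_C·R_C − I_E·R_E = 16 − 3.03×0.56 − 3.06×1.8 = 8.79 V.
V_CE = 8.79 V > 0.2 V confirms active-region operation.

I_C ≈ 3 mA, V_CE ≈ 8.8 V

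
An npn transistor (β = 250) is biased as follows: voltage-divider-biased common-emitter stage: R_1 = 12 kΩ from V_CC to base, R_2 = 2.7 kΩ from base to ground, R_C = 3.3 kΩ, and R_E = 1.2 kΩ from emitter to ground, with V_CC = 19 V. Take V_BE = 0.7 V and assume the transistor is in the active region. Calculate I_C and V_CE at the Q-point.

I_C ≈ 2.3 mA, V_CE ≈ 8.6 V

Thevenize the base divider: V_Th = V_CC·R_2/(R_1+R_2) = 19×2.7/14.7 = 3.49 V, R_Th = R_1‖R_2 = 2.2 kΩ.
Base-emitter loop: V_Th = I_B·R_Th + V_BE + (β+1)I_B·R_E, so I_B = (3.49 − 0.7) / (2.2 + 251×1.2) = 0.00919 mA.
I_C = β·I_B = 250×0.00919 = 2.3 mA, and I_E = (β+1)I_B = 2.31 mA.
V_CE = V_CC − I_C·R_C − I_E·R_E = 19 − 2.3×3.3 − 2.31×1.2 = 8.64 V.
V_CE = 8.64 V > 0.2 V confirms active-region operation.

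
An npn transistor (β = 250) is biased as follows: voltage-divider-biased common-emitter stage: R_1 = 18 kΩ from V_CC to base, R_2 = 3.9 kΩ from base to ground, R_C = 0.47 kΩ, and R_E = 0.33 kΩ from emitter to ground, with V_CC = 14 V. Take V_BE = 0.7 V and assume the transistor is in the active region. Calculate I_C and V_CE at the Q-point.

Thevenize the base divider: V_Th = V_CC·R_2/(R_1+R_2) = 14×3.9/21.9 = 2.49 V, R_Th = R_1‖R_2 = 3.21 kΩ.
Base-emitter loop: V_Th = I_B·R_Th + V_BE + (β+1)I_B·R_E, so I_B = (2.49 − 0.7) / (3.21 + 251×0.33) = 0.0208 mA.
I_C = β·I_B = 250×0.0208 = 5.21 mA, and I_E = (β+1)I_B = 5.23 mA.
V_CE = V_CC − I_C·R_C − I_E·R_E = 14 − 5.21×0.47 − 5.23×0.33 = 9.82 V.
V_CE = 9.82 V > 0.2 V confirms active-region operation.

I_C ≈ 5.2 mA, V_CE ≈ 9.8 V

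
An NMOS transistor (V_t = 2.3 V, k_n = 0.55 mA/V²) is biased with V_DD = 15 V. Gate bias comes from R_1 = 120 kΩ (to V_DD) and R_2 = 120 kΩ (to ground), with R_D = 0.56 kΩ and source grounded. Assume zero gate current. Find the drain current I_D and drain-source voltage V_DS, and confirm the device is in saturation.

V_G = V_DD·R_2/(R_1+R_2) = 15×120/240 = 7.5 V. With the source grounded, V_GS = V_G = 7.5 V.
Assume saturation: I_D = (k_n/2)(V_GS − V_t)² = (0.55/2)×(7.5 − 2.3)² = 0.275×5.2² = 7.44 mA.
V_DS = V_DD − I_D·R_D = 15 − 7.44×0.56 = 10.8 V.
Saturation requires V_DS ≥ V_GS − V_t = 5.2 V; 10.8 ≥ 5.2 ✓.

I_D ≈ 7.4 mA, V_DS ≈ 11 V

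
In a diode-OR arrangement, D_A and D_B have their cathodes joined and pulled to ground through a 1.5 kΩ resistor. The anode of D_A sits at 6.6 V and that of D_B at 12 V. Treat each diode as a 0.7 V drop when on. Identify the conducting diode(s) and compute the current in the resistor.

Assume both conduct. Then node N would need to be at both 6.6−0.7 = 5.9 V and 12−0.7 = 11.3 V, which is impossible.
Assume only D_B conducts: V_N = 12 − 0.7 = 11.3 V, so I_R = 11.3/1.5 = 7.53 mA.
Check D_A: its anode-to-cathode voltage is 6.6 − 11.3 = -4.7 V < 0.7 V, so it is off. The assumption is consistent.

Only D_B conducts; I_R ≈ 7.5 mA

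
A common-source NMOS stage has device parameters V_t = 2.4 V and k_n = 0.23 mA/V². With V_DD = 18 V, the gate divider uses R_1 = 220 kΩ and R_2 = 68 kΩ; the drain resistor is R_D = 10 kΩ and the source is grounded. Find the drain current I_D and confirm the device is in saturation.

I_D ≈ 0.39 mA

V_G = V_DD·R_2/(R_1+R_2) = 18×68/288 = 4.25 V. With the source grounded, V_GS = V_G = 4.25 V.
Assume saturation: I_D = (k_n/2)(V_GS − V_t)² = (0.23/2)×(4.25 − 2.4)² = 0.115×1.85² = 0.394 mA.
V_DS = V_DD − I_D·R_D = 18 − 0.394×10 = 14.1 V.
Saturation requires V_DS ≥ V_GS − V_t = 1.85 V; 14.1 ≥ 1.85 ✓.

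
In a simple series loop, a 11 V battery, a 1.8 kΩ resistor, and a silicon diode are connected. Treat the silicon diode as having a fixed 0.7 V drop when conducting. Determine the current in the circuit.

I ≈ 5.7 mA

KVL around the loop: 11 = V_D + I·R = 0.7 + I × 1.8 kΩ.
So I = (11 − 0.7) / 1.8 kΩ = 10.3 / 1.8 = 5.72 mA.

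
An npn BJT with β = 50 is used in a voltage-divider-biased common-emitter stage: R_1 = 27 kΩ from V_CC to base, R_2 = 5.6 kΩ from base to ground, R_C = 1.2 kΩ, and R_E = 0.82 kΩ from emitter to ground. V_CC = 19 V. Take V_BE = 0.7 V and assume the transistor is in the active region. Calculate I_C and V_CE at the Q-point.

I_C ≈ 2.8 mA, V_CE ≈ 13 V

Thevenize the base divider: V_Th = V_CC·R_2/(R_1+R_2) = 19×5.6/32.6 = 3.26 V, R_Th = R_1‖R_2 = 4.64 kΩ.
Base-emitter loop: V_Th = I_B·R_Th + V_BE + (β+1)I_B·R_E, so I_B = (3.26 − 0.7) / (4.64 + 51×0.82) = 0.0552 mA.
I_C = β·I_B = 50×0.0552 = 2.76 mA, and I_E = (β+1)I_B = 2.81 mA.
V_CE = V_CC − I_C·R_C − I_E·R_E = 19 − 2.76×1.2 − 2.81×0.82 = 13.4 V.
V_CE = 13.4 V > 0.2 V confirms active-region operation.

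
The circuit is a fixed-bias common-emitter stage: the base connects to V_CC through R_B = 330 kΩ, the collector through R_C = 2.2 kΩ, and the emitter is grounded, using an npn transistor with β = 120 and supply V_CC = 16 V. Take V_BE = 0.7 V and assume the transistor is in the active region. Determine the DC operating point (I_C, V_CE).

I_C ≈ 5.6 mA, V_CE ≈ 3.8 V

Base loop: V_CC = I_B·R_B + V_BE, so I_B = (16 − 0.7)/330 kΩ = 0.0464 mA.
In the active region I_C = β·I_B = 120 × 0.0464 = 5.56 mA.
Collector loop: V_CE = V_CC − I_C·R_C = 16 − 5.56×2.2 = 3.76 V.
Since V_CE = 3.76 V > V_CE(sat) ≈ 0.2 V, the transistor is in the active region as assumed.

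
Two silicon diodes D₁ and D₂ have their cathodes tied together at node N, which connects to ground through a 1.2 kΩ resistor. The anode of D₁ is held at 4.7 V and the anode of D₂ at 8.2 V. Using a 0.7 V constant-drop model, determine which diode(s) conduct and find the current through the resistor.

Only D₂ conducts; I_R ≈ 6.2 mA

Assume both conduct. Then node N would need to be at both 4.7−0.7 = 4 V and 8.2−0.7 = 7.5 V, which is impossible.
Assume only D₂ conducts: V_N = 8.2 − 0.7 = 7.5 V, so I_R = 7.5/1.2 = 6.25 mA.
Check D₁: its anode-to-cathode voltage is 4.7 − 7.5 = -2.8 V < 0.7 V, so it is off. The assumption is consistent.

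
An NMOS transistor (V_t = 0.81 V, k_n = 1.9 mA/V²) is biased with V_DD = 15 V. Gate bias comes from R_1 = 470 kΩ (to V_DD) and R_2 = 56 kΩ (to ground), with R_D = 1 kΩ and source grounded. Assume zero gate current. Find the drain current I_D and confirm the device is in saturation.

V_G = V_DD·R_2/(R_1+R_2) = 15×56/526 = 1.6 V. With the source grounded, V_GS = V_G = 1.6 V.
Assume saturation: I_D = (k_n/2)(V_GS − V_t)² = (1.9/2)×(1.6 − 0.81)² = 0.95×0.787² = 0.588 mA.
V_DS = V_DD − I_D·R_D = 15 − 0.588×1 = 14.4 V.
Saturation requires V_DS ≥ V_GS − V_t = 0.787 V; 14.4 ≥ 0.787 ✓.

I_D ≈ 0.59 mA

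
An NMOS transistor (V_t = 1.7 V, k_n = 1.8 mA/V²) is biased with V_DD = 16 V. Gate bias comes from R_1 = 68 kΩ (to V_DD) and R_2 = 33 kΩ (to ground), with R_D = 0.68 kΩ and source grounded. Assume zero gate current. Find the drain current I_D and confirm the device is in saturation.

V_G = V_DD·R_2/(R_1+R_2) = 16×33/101 = 5.23 V. With the source grounded, V_GS = V_G = 5.23 V.
Assume saturation: I_D = (k_n/2)(V_GS − V_t)² = (1.8/2)×(5.23 − 1.7)² = 0.9×3.53² = 11.2 mA.
V_DS = V_DD − I_D·R_D = 16 − 11.2×0.68 = 8.38 V.
Saturation requires V_DS ≥ V_GS − V_t = 3.53 V; 8.38 ≥ 3.53 ✓.

I_D ≈ 11 mA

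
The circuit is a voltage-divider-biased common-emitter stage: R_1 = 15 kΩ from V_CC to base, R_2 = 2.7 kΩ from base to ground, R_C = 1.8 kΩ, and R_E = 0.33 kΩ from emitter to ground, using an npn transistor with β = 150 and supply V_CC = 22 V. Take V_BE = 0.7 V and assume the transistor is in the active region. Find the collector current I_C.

I_C ≈ 7.6 mA

Thevenize the base divider: V_Th = V_CC·R_2/(R_1+R_2) = 22×2.7/17.7 = 3.36 V, R_Th = R_1‖R_2 = 2.29 kΩ.
Base-emitter loop: V_Th = I_B·R_Th + V_BE + (β+1)I_B·R_E, so I_B = (3.36 − 0.7) / (2.29 + 151×0.33) = 0.051 mA.
I_C = β·I_B = 150×0.051 = 7.64 mA, and I_E = (β+1)I_B = 7.69 mA.
V_CE = V_CC − I_C·R_C − I_E·R_E = 22 − 7.64×1.8 − 7.69×0.33 = 5.7 V.
V_CE = 5.7 V > 0.2 V confirms active-region operation.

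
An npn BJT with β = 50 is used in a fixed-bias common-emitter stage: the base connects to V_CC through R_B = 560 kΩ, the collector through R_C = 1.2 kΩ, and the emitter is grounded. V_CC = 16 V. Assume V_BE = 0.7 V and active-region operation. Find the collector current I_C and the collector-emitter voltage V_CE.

Base loop: V_CC = I_B·R_B + V_BE, so I_B = (16 − 0.7)/560 kΩ = 0.0273 mA.
In the active region I_C = β·I_B = 50 × 0.0273 = 1.37 mA.
Collector loop: V_CE = V_CC − I_C·R_C = 16 − 1.37×1.2 = 14.4 V.
Since V_CE = 14.4 V > V_CE(sat) ≈ 0.2 V, the transistor is in the active region as assumed.

I_C ≈ 1.4 mA, V_CE ≈ 14 V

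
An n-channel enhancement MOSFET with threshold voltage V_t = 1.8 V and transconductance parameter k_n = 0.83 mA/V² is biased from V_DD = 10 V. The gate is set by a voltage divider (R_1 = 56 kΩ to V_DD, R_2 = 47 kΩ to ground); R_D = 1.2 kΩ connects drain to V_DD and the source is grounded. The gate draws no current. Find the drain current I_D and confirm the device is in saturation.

I_D ≈ 3.2 mA

V_G = V_DD·R_2/(R_1+R_2) = 10×47/103 = 4.56 V. With the source grounded, V_GS = V_G = 4.56 V.
Assume saturation: I_D = (k_n/2)(V_GS − V_t)² = (0.83/2)×(4.56 − 1.8)² = 0.415×2.76² = 3.17 mA.
V_DS = V_DD − I_D·R_D = 10 − 3.17×1.2 = 6.2 V.
Saturation requires V_DS ≥ V_GS − V_t = 2.76 V; 6.2 ≥ 2.76 ✓.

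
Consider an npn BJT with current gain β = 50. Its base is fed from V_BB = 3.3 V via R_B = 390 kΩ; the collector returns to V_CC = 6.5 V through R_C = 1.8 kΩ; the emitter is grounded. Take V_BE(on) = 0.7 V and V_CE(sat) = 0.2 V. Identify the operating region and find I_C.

Assume active. Base-emitter loop: I_B = (V_BB − V_BE)/R_B = (3.3 − 0.7)/390 = 0.00667 mA.
I_C = β·I_B = 50×0.00667 = 0.333 mA.
V_CE = V_CC − I_C·R_C = 6.5 − 0.333×1.8 = 5.9 V > V_CE(sat), so the active-region assumption holds.

active; I_C ≈ 0.33 mA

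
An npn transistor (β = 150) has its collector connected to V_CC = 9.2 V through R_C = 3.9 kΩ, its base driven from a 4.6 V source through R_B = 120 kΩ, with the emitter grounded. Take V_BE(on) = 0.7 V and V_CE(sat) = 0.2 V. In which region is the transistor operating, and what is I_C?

saturation; I_C ≈ 2.3 mA

Assume active: I_B = (4.6 − 0.7)/120 = 0.0325 mA, giving I_C = β·I_B = 4.87 mA.
But then V_CE = 9.2 − 4.87×3.9 = -9.81 V < V_CE(sat) = 0.2 V — impossible in the active region.
So the transistor is saturated. With V_CE = 0.2 V, I_C = (V_CC − 0.2)/R_C = 9/3.9 = 2.31 mA.
Check: β·I_B = 4.87 mA > I_C = 2.31 mA, confirming saturation.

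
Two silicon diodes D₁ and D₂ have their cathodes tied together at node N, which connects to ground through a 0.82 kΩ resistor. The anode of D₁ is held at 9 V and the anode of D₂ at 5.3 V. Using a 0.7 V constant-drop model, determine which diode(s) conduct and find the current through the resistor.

Assume both conduct. Then node N would need to be at both 9−0.7 = 8.3 V and 5.3−0.7 = 4.6 V, which is impossible.
Assume only D₁ conducts: V_N = 9 − 0.7 = 8.3 V, so I_R = 8.3/0.82 = 10.1 mA.
Check D₂: its anode-to-cathode voltage is 5.3 − 8.3 = -3 V < 0.7 V, so it is off. The assumption is consistent.

Only D₁ conducts; I_R ≈ 10 mA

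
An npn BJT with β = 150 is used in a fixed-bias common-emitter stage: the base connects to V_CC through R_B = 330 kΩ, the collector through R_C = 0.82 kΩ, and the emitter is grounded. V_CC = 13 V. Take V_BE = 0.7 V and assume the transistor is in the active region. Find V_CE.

V_CE ≈ 8.4 V

Base loop: V_CC = I_B·R_B + V_BE, so I_B = (13 − 0.7)/330 kΩ = 0.0373 mA.
In the active region I_C = β·I_B = 150 × 0.0373 = 5.59 mA.
Collector loop: V_CE = V_CC − I_C·R_C = 13 − 5.59×0.82 = 8.42 V.
Since V_CE = 8.42 V > V_CE(sat) ≈ 0.2 V, the transistor is in the active region as assumed.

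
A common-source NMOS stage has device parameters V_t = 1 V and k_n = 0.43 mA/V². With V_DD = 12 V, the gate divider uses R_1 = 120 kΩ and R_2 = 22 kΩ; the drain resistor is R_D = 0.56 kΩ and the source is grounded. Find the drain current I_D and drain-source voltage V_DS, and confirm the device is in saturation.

V_G = V_DD·R_2/(R_1+R_2) = 12×22/142 = 1.86 V. With the source grounded, V_GS = V_G = 1.86 V.
Assume saturation: I_D = (k_n/2)(V_GS − V_t)² = (0.43/2)×(1.86 − 1)² = 0.215×0.859² = 0.159 mA.
V_DS = V_DD − I_D·R_D = 12 − 0.159×0.56 = 11.9 V.
Saturation requires V_DS ≥ V_GS − V_t = 0.859 V; 11.9 ≥ 0.859 ✓.

I_D ≈ 0.16 mA, V_DS ≈ 12 V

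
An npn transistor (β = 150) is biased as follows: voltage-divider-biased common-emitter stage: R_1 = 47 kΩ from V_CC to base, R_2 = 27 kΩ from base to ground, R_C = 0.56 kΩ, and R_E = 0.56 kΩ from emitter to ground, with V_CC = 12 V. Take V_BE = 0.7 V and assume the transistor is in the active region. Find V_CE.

V_CE ≈ 5.9 V

Thevenize the base divider: V_Th = V_CC·R_2/(R_1+R_2) = 12×27/74 = 4.38 V, R_Th = R_1‖R_2 = 17.1 kΩ.
Base-emitter loop: V_Th = I_B·R_Th + V_BE + (β+1)I_B·R_E, so I_B = (4.38 − 0.7) / (17.1 + 151×0.56) = 0.0362 mA.
I_C = β·I_B = 150×0.0362 = 5.42 mA, and I_E = (β+1)I_B = 5.46 mA.
V_CE = V_CC − I_C·R_C − I_E·R_E = 12 − 5.42×0.56 − 5.46×0.56 = 5.9 V.
V_CE = 5.9 V > 0.2 V confirms active-region operation.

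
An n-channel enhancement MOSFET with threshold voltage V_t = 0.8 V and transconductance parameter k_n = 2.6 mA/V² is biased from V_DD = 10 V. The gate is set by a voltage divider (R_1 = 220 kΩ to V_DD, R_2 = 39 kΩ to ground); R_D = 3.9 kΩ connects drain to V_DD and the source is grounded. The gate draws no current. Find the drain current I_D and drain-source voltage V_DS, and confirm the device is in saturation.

V_G = V_DD·R_2/(R_1+R_2) = 10×39/259 = 1.51 V. With the source grounded, V_GS = V_G = 1.51 V.
Assume saturation: I_D = (k_n/2)(V_GS − V_t)² = (2.6/2)×(1.51 − 0.8)² = 1.3×0.706² = 0.648 mA.
V_DS = V_DD − I_D·R_D = 10 − 0.648×3.9 = 7.47 V.
Saturation requires V_DS ≥ V_GS − V_t = 0.706 V; 7.47 ≥ 0.706 ✓.

I_D ≈ 0.65 mA, V_DS ≈ 7.5 V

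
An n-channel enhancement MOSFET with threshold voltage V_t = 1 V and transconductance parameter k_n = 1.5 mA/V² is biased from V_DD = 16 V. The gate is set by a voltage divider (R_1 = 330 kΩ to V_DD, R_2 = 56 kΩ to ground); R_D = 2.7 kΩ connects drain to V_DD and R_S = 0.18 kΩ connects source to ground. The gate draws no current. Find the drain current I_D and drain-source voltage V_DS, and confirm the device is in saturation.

I_D ≈ 0.98 mA, V_DS ≈ 13 V

V_G = V_DD·R_2/(R_1+R_2) = 16×56/386 = 2.32 V.
Assume saturation: I_D = (k_n/2)(V_GS − V_t)² with V_GS = V_G − I_D·R_S = 2.32 − 0.18·I_D.
Substituting gives 0.0243·I_D² − 1.36·I_D + 1.31 = 0, with roots I_D = 0.982 or 54.9 mA.
The root I_D = 54.9 mA gives V_GS = -7.55 V ≤ V_t, so take I_D = 0.982 mA.
Then V_GS = 2.14 V and V_DS = V_DD − I_D(R_D+R_S) = 16 − 0.982×2.88 = 13.2 V.
Saturation requires V_DS ≥ V_GS − V_t = 1.14 V; 13.2 ≥ 1.14 ✓.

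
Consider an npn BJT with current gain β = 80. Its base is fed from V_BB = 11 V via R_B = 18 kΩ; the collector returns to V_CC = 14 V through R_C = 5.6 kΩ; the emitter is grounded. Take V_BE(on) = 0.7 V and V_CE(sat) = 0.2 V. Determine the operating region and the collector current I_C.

saturation; I_C ≈ 2.5 mA

Assume active: I_B = (11 − 0.7)/18 = 0.572 mA, giving I_C = β·I_B = 45.8 mA.
But then V_CE = 14 − 45.8×5.6 = -242 V < V_CE(sat) = 0.2 V — impossible in the active region.
So the transistor is saturated. With V_CE = 0.2 V, I_C = (V_CC − 0.2)/R_C = 13.8/5.6 = 2.46 mA.
Check: β·I_B = 45.8 mA > I_C = 2.46 mA, confirming saturation.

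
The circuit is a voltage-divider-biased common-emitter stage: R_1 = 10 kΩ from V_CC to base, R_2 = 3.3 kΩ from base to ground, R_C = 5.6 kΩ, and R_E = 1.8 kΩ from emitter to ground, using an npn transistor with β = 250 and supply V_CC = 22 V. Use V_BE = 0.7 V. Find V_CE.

Thevenize the base divider: V_Th = V_CC·R_2/(R_1+R_2) = 22×3.3/13.3 = 5.46 V, R_Th = R_1‖R_2 = 2.48 kΩ.
Base-emitter loop: V_Th = I_B·R_Th + V_BE + (β+1)I_B·R_E, so I_B = (5.46 − 0.7) / (2.48 + 251×1.8) = 0.0105 mA.
I_C = β·I_B = 250×0.0105 = 2.62 mA, and I_E = (β+1)I_B = 2.63 mA.
V_CE = V_CC − I_C·R_C − I_E·R_E = 22 − 2.62×5.6 − 2.63×1.8 = 2.6 V.
V_CE = 2.6 V > 0.2 V confirms active-region operation.

V_CE ≈ 2.6 V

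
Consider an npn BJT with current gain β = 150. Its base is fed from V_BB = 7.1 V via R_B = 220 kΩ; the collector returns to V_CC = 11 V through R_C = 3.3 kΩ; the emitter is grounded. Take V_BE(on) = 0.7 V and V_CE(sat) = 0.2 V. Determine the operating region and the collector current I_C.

saturation; I_C ≈ 3.3 mA

Assume active: I_B = (7.1 − 0.7)/220 = 0.0291 mA, giving I_C = β·I_B = 4.36 mA.
But then V_CE = 11 − 4.36×3.3 = -3.4 V < V_CE(sat) = 0.2 V — impossible in the active region.
So the transistor is saturated. With V_CE = 0.2 V, I_C = (V_CC − 0.2)/R_C = 10.8/3.3 = 3.27 mA.
Check: β·I_B = 4.36 mA > I_C = 3.27 mA, confirming saturation.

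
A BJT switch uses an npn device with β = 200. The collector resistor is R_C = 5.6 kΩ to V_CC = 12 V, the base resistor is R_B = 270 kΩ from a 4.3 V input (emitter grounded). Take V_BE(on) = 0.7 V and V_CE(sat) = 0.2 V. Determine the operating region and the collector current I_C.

saturation; I_C ≈ 2.1 mA

Assume active: I_B = (4.3 − 0.7)/270 = 0.0133 mA, giving I_C = β·I_B = 2.67 mA.
But then V_CE = 12 − 2.67×5.6 = -2.93 V < V_CE(sat) = 0.2 V — impossible in the active region.
So the transistor is saturated. With V_CE = 0.2 V, I_C = (V_CC − 0.2)/R_C = 11.8/5.6 = 2.11 mA.
Check: β·I_B = 2.67 mA > I_C = 2.11 mA, confirming saturation.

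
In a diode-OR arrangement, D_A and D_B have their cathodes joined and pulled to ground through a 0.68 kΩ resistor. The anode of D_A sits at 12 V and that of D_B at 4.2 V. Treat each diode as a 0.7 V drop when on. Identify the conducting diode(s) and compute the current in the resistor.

Only D_A conducts; I_R ≈ 17 mA

Assume both conduct. Then node N would need to be at both 12−0.7 = 11.3 V and 4.2−0.7 = 3.5 V, which is impossible.
Assume only D_A conducts: V_N = 12 − 0.7 = 11.3 V, so I_R = 11.3/0.68 = 16.6 mA.
Check D_B: its anode-to-cathode voltage is 4.2 − 11.3 = -7.1 V < 0.7 V, so it is off. The assumption is consistent.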